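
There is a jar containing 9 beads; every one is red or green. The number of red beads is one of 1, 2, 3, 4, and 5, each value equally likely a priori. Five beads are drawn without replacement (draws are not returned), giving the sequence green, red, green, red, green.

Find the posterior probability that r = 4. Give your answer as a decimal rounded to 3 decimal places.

0.308

The likelihood of the observed sequence under each hypothesis: P(data | r = 1) = (8/9)(1/8)(7/7)(0/6) = 0; P(data | r = 2) = (7/9)(2/8)(6/7)(1/6)(5/5) = 1/36; P(data | r = 3) = (6/9)(3/8)(5/7)(2/6)(4/5) = 1/21; P(data | r = 4) = (5/9)(4/8)(4/7)(3/6)(3/5) = 1/21; P(data | r = 5) = (4/9)(5/8)(3/7)(4/6)(2/5) = 2/63.
Multiplying each by its prior: 1/5 · 0 = 0, 1/5 · 1/36 = 1/180, 1/5 · 1/21 = 1/105, 1/5 · 1/21 = 1/105, 1/5 · 2/63 = 2/315; with total 13/420.
Hence P(r = 4 | data) = (1/105) / (13/420) = 4/13.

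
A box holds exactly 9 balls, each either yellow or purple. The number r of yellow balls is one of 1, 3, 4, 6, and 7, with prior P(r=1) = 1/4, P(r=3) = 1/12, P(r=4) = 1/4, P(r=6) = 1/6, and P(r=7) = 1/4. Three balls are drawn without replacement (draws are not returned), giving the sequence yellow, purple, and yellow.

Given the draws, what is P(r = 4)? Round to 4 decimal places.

For each hypothesis, P(data | H) works out to: P(data | r = 1) = (1/9)(8/8)(0/7) = 0; P(data | r = 3) = (3/9)(6/8)(2/7) = 1/14; P(data | r = 4) = (4/9)(5/8)(3/7) = 5/42; P(data | r = 6) = (6/9)(3/8)(5/7) = 5/28; P(data | r = 7) = (7/9)(2/8)(6/7) = 1/6.
Weighting by the prior gives 1/4 · 0 = 0, 1/12 · 1/14 = 1/168, 1/4 · 5/42 = 5/168, 1/6 · 5/28 = 5/168, 1/4 · 1/6 = 1/24; these sum to 3/28.
So P(r = 4 | data) = (5/168) / (3/28) = 5/18.

0.2778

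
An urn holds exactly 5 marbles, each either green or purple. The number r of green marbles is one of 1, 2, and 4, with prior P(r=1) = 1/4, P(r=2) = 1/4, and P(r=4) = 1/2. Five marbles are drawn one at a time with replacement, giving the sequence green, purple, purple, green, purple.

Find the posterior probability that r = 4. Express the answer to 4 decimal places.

0.1569

Under each hypothesis, the probability of the observed sequence is: P(data | r = 1) = (1/5)(4/5)(4/5)(1/5)(4/5) = 0.02048; P(data | r = 2) = (2/5)(3/5)(3/5)(2/5)(3/5) = 0.03456; P(data | r = 4) = (4/5)(1/5)(1/5)(4/5)(1/5) = 0.00512.
Weighting by the prior gives 1/4 · 0.02048 = 0.00512, 1/4 · 0.03456 = 0.00864, 1/2 · 0.00512 = 0.00256; summing to 0.01632.
By Bayes' rule, P(r = 4 | data) = (0.00256) / (0.01632) = 0.15686.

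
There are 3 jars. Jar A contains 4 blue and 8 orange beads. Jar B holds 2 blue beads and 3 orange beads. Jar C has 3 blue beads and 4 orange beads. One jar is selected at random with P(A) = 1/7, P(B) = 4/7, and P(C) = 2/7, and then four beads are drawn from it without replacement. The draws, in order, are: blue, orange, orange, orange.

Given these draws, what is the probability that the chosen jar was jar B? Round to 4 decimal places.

0.5843

The likelihood of the observed sequence under each hypothesis: P(data | jar A) = (4/12)(8/11)(7/10)(6/9) = 0.11313; P(data | jar B) = (2/5)(3/4)(2/3)(1/2) = 0.1; P(data | jar C) = (3/7)(4/6)(3/5)(2/4) = 0.085714.
The prior-weighted likelihoods are 1/7 · 0.11313 = 0.016162, 4/7 · 0.1 = 0.057143, 2/7 · 0.085714 = 0.02449; with total 0.097794.
By Bayes' rule, P(jar B | data) = (0.057143) / (0.097794) = 0.58432.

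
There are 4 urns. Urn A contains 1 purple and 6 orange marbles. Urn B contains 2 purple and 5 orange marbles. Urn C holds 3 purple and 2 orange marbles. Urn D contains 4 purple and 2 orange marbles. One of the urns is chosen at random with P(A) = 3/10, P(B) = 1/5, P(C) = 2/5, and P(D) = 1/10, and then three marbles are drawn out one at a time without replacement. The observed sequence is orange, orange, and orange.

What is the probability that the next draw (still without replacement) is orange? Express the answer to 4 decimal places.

The likelihood of the observed sequence under each hypothesis: P(data | urn A) = (6/7)(5/6)(4/5) = 4/7; P(data | urn B) = (5/7)(4/6)(3/5) = 2/7; P(data | urn C) = (2/5)(1/4)(0/3) = 0; P(data | urn D) = (2/6)(1/5)(0/4) = 0.
Multiplying each by its prior: 3/10 · 4/7 = 6/35, 1/5 · 2/7 = 2/35, 2/5 · 0 = 0, 1/10 · 0 = 0; summing to 8/35.
Normalising, the posterior is P(urn A | data) = 3/4, P(urn B | data) = 1/4, P(urn C | data) = 0, P(urn D | data) = 0.
The predictive probability is P(orange next | data) = (3/4)(3/4) + (1/2)(1/4) = 11/16.

0.6875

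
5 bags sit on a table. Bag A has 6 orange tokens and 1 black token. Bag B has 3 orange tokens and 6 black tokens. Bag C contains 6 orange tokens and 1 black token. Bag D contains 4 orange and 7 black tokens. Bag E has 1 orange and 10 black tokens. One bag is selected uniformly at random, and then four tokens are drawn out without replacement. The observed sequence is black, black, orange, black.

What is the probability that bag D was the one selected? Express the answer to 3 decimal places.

0.336

Compute the likelihood of the observed sequence for each case: P(data | bag A) = (1/7)(0/6) = 0; P(data | bag B) = (6/9)(5/8)(3/7)(4/6) = 0.11905; P(data | bag C) = (1/7)(0/6) = 0; P(data | bag D) = (7/11)(6/10)(4/9)(5/8) = 0.10606; P(data | bag E) = (10/11)(9/10)(1/9)(8/8) = 0.090909.
The prior-weighted likelihoods are 1/5 · 0 = 0, 1/5 · 0.11905 = 0.02381, 1/5 · 0 = 0, 1/5 · 0.10606 = 0.021212, 1/5 · 0.090909 = 0.018182; summing to 0.063203.
By Bayes' rule, P(bag D | data) = (0.021212) / (0.063203) = 0.33562.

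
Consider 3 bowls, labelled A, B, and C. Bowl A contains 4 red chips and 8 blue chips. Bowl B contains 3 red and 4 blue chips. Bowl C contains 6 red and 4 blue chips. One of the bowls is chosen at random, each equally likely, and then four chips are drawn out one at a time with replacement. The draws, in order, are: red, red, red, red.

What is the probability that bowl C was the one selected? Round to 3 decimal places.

For each hypothesis, P(data | H) works out to: P(data | bowl A) = (4/12)(4/12)(4/12)(4/12) = 0.012346; P(data | bowl B) = (3/7)(3/7)(3/7)(3/7) = 0.033736; P(data | bowl C) = (6/10)(6/10)(6/10)(6/10) = 0.1296.
Weighting by the prior gives 1/3 · 0.012346 = 0.0041152, 1/3 · 0.033736 = 0.011245, 1/3 · 0.1296 = 0.0432; these sum to 0.058561.
Therefore the posterior P(bowl C | data) = (0.0432) / (0.058561) = 0.7377.

0.738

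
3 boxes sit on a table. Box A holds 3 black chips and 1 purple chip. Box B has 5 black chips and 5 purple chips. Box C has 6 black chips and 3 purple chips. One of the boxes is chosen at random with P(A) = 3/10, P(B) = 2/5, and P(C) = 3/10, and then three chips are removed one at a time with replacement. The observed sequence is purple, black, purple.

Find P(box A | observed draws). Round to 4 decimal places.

Compute the likelihood of the observed sequence for each case: P(data | box A) = (1/4)(3/4)(1/4) = 0.046875; P(data | box B) = (5/10)(5/10)(5/10) = 0.125; P(data | box C) = (3/9)(6/9)(3/9) = 0.074074.
The prior-weighted likelihoods are 3/10 · 0.046875 = 0.014063, 2/5 · 0.125 = 0.05, 3/10 · 0.074074 = 0.022222; these sum to 0.086285.
So P(box A | data) = (0.014063) / (0.086285) = 0.16298.

0.1630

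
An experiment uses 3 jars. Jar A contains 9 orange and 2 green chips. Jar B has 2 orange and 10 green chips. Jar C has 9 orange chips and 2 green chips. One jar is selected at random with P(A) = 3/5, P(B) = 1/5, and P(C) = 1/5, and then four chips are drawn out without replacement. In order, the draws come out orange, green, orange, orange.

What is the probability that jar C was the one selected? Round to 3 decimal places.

Under each hypothesis, the probability of the observed sequence is: P(data | jar A) = (9/11)(2/10)(8/9)(7/8) = 7/55; P(data | jar B) = (2/12)(10/11)(1/10)(0/9) = 0; P(data | jar C) = (9/11)(2/10)(8/9)(7/8) = 7/55.
Multiplying each by its prior: 3/5 · 7/55 = 21/275, 1/5 · 0 = 0, 1/5 · 7/55 = 7/275; with total 28/275.
Hence P(jar C | data) = (7/275) / (28/275) = 1/4.

0.250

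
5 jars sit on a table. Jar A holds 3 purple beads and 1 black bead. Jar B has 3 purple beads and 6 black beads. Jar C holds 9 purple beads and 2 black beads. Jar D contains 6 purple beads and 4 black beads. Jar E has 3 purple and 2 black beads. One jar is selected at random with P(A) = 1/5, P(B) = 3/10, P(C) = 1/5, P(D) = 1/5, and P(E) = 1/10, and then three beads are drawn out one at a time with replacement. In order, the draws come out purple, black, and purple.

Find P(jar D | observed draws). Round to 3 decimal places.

The likelihood of the observed sequence under each hypothesis: P(data | jar A) = (3/4)(1/4)(3/4) = 0.14062; P(data | jar B) = (3/9)(6/9)(3/9) = 0.074074; P(data | jar C) = (9/11)(2/11)(9/11) = 0.12171; P(data | jar D) = (6/10)(4/10)(6/10) = 0.144; P(data | jar E) = (3/5)(2/5)(3/5) = 0.144.
Multiplying each by its prior: 1/5 · 0.14062 = 0.028125, 3/10 · 0.074074 = 0.022222, 1/5 · 0.12171 = 0.024343, 1/5 · 0.144 = 0.0288, 1/10 · 0.144 = 0.0144; these sum to 0.11789.
Therefore the posterior P(jar D | data) = (0.0288) / (0.11789) = 0.2443.

0.244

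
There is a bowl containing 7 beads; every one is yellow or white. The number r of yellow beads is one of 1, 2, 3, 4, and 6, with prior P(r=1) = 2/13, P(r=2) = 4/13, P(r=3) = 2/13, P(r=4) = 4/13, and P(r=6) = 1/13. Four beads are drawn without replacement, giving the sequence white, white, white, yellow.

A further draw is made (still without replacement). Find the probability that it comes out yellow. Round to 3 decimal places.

0.367

Compute the likelihood of the observed sequence for each case: P(data | r = 1) = (6/7)(5/6)(4/5)(1/4) = 1/7; P(data | r = 2) = (5/7)(4/6)(3/5)(2/4) = 1/7; P(data | r = 3) = (4/7)(3/6)(2/5)(3/4) = 3/35; P(data | r = 4) = (3/7)(2/6)(1/5)(4/4) = 1/35; P(data | r = 6) = (1/7)(0/6) = 0.
Multiplying each by its prior: 2/13 · 1/7 = 2/91, 4/13 · 1/7 = 4/91, 2/13 · 3/35 = 6/455, 4/13 · 1/35 = 4/455, 1/13 · 0 = 0; summing to 8/91.
Dividing through by the total gives posterior P(r = 1 | data) = 1/4, P(r = 2 | data) = 1/2, P(r = 3 | data) = 3/20, P(r = 4 | data) = 1/10, P(r = 6 | data) = 0.
So P(yellow next | data) = Σ P(yellow next | H) P(H | data) = (0)(1/4) + (1/3)(1/2) + (2/3)(3/20) + (1)(1/10) = 11/30.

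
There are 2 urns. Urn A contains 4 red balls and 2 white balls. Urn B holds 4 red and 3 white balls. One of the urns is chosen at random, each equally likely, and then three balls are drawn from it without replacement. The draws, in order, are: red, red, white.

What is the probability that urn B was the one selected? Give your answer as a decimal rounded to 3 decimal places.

0.462

Compute the likelihood of the observed sequence for each case: P(data | urn A) = (4/6)(3/5)(2/4) = 1/5; P(data | urn B) = (4/7)(3/6)(3/5) = 6/35.
Multiplying each by its prior: 1/2 · 1/5 = 1/10, 1/2 · 6/35 = 3/35; these sum to 13/70.
Therefore the posterior P(urn B | data) = (3/35) / (13/70) = 6/13.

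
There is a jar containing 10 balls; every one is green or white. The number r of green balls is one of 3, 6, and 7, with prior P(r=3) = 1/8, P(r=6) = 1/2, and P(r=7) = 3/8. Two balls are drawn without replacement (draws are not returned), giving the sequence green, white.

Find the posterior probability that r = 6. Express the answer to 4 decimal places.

0.5333

Compute the likelihood of the observed sequence for each case: P(data | r = 3) = (3/10)(7/9) = 7/30; P(data | r = 6) = (6/10)(4/9) = 4/15; P(data | r = 7) = (7/10)(3/9) = 7/30.
Weighting by the prior gives 1/8 · 7/30 = 7/240, 1/2 · 4/15 = 2/15, 3/8 · 7/30 = 7/80; summing to 1/4.
By Bayes' rule, P(r = 6 | data) = (2/15) / (1/4) = 8/15.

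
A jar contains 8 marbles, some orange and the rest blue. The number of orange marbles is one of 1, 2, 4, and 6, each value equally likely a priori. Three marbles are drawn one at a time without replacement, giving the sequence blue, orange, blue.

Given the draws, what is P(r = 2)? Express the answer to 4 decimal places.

0.3704

Compute the likelihood of the observed sequence for each case: P(data | r = 1) = (7/8)(1/7)(6/6) = 1/8; P(data | r = 2) = (6/8)(2/7)(5/6) = 5/28; P(data | r = 4) = (4/8)(4/7)(3/6) = 1/7; P(data | r = 6) = (2/8)(6/7)(1/6) = 1/28.
Multiplying each by its prior: 1/4 · 1/8 = 1/32, 1/4 · 5/28 = 5/112, 1/4 · 1/7 = 1/28, 1/4 · 1/28 = 1/112; these sum to 27/224.
Therefore the posterior P(r = 2 | data) = (5/112) / (27/224) = 10/27.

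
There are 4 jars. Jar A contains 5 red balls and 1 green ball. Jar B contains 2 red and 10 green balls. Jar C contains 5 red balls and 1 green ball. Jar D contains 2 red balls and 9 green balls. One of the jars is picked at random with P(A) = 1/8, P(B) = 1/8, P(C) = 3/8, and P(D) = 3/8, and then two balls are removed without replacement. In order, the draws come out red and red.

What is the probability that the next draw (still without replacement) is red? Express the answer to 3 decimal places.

0.731

Compute the likelihood of the observed sequence for each case: P(data | jar A) = (5/6)(4/5) = 2/3; P(data | jar B) = (2/12)(1/11) = 1/66; P(data | jar C) = (5/6)(4/5) = 2/3; P(data | jar D) = (2/11)(1/10) = 1/55.
Multiplying each by its prior: 1/8 · 2/3 = 1/12, 1/8 · 1/66 = 1/528, 3/8 · 2/3 = 1/4, 3/8 · 1/55 = 3/440; these sum to 301/880.
Dividing through by the total gives posterior P(jar A | data) = 220/903, P(jar B | data) = 5/903, P(jar C | data) = 220/301, P(jar D | data) = 6/301.
So P(red next | data) = Σ P(red next | H) P(H | data) = (3/4)(220/903) + (0)(5/903) + (3/4)(220/301) + (0)(6/301) = 220/301.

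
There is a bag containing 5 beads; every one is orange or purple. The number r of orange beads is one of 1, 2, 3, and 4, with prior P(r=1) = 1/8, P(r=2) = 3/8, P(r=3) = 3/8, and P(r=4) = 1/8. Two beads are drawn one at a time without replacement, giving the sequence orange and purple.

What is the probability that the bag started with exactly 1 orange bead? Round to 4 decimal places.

0.0909

For each hypothesis, P(data | H) works out to: P(data | r = 1) = (1/5)(4/4) = 1/5; P(data | r = 2) = (2/5)(3/4) = 3/10; P(data | r = 3) = (3/5)(2/4) = 3/10; P(data | r = 4) = (4/5)(1/4) = 1/5.
The prior-weighted likelihoods are 1/8 · 1/5 = 1/40, 3/8 · 3/10 = 9/80, 3/8 · 3/10 = 9/80, 1/8 · 1/5 = 1/40; these sum to 11/40.
Therefore the posterior P(r = 1 | data) = (1/40) / (11/40) = 1/11.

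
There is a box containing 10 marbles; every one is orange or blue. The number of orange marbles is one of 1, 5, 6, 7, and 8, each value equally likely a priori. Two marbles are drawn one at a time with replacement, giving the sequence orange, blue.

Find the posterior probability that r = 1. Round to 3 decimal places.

0.095

The likelihood of the observed sequence under each hypothesis: P(data | r = 1) = (1/10)(9/10) = 9/100; P(data | r = 5) = (5/10)(5/10) = 1/4; P(data | r = 6) = (6/10)(4/10) = 6/25; P(data | r = 7) = (7/10)(3/10) = 21/100; P(data | r = 8) = (8/10)(2/10) = 4/25.
Weighting by the prior gives 1/5 · 9/100 = 9/500, 1/5 · 1/4 = 1/20, 1/5 · 6/25 = 6/125, 1/5 · 21/100 = 21/500, 1/5 · 4/25 = 4/125; these sum to 19/100.
By Bayes' rule, P(r = 1 | data) = (9/500) / (19/100) = 9/95.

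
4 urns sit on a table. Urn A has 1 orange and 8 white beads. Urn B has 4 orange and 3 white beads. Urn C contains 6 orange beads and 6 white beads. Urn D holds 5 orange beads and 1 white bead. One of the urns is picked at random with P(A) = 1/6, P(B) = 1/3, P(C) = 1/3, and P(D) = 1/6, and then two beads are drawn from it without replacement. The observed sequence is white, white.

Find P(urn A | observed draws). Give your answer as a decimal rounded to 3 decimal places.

0.512

Under each hypothesis, the probability of the observed sequence is: P(data | urn A) = (8/9)(7/8) = 0.77778; P(data | urn B) = (3/7)(2/6) = 0.14286; P(data | urn C) = (6/12)(5/11) = 0.22727; P(data | urn D) = (1/6)(0/5) = 0.
The prior-weighted likelihoods are 1/6 · 0.77778 = 0.12963, 1/3 · 0.14286 = 0.047619, 1/3 · 0.22727 = 0.075758, 1/6 · 0 = 0; with total 0.25301.
Therefore the posterior P(urn A | data) = (0.12963) / (0.25301) = 0.51236.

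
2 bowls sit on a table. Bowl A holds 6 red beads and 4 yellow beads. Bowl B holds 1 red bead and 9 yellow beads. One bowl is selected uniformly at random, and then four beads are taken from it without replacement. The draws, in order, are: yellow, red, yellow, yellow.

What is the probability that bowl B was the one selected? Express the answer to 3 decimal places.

The likelihood of the observed sequence under each hypothesis: P(data | bowl A) = (4/10)(6/9)(3/8)(2/7) = 1/35; P(data | bowl B) = (9/10)(1/9)(8/8)(7/7) = 1/10.
Multiplying each by its prior: 1/2 · 1/35 = 1/70, 1/2 · 1/10 = 1/20; with total 9/140.
Hence P(bowl B | data) = (1/20) / (9/140) = 7/9.

0.778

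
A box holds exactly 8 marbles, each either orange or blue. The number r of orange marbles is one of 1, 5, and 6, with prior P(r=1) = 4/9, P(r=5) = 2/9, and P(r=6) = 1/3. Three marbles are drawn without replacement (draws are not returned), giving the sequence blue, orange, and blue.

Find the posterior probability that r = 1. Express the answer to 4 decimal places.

Compute the likelihood of the observed sequence for each case: P(data | r = 1) = (7/8)(1/7)(6/6) = 1/8; P(data | r = 5) = (3/8)(5/7)(2/6) = 5/56; P(data | r = 6) = (2/8)(6/7)(1/6) = 1/28.
Multiplying each by its prior: 4/9 · 1/8 = 1/18, 2/9 · 5/56 = 5/252, 1/3 · 1/28 = 1/84; these sum to 11/126.
So P(r = 1 | data) = (1/18) / (11/126) = 7/11.

0.6364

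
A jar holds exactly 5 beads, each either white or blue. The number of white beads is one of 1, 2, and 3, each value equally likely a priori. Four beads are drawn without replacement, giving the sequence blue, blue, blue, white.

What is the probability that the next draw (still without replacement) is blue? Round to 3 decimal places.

0.667

Under each hypothesis, the probability of the observed sequence is: P(data | r = 1) = (4/5)(3/4)(2/3)(1/2) = 1/5; P(data | r = 2) = (3/5)(2/4)(1/3)(2/2) = 1/10; P(data | r = 3) = (2/5)(1/4)(0/3) = 0.
The prior-weighted likelihoods are 1/3 · 1/5 = 1/15, 1/3 · 1/10 = 1/30, 1/3 · 0 = 0; summing to 1/10.
Dividing through by the total gives posterior P(r = 1 | data) = 2/3, P(r = 2 | data) = 1/3, P(r = 3 | data) = 0.
The predictive probability is P(blue next | data) = (1)(2/3) + (0)(1/3) = 2/3.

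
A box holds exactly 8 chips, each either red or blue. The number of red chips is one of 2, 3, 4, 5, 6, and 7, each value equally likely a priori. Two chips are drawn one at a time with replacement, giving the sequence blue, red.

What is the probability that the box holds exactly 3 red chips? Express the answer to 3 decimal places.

Compute the likelihood of the observed sequence for each case: P(data | r = 2) = (6/8)(2/8) = 3/16; P(data | r = 3) = (5/8)(3/8) = 15/64; P(data | r = 4) = (4/8)(4/8) = 1/4; P(data | r = 5) = (3/8)(5/8) = 15/64; P(data | r = 6) = (2/8)(6/8) = 3/16; P(data | r = 7) = (1/8)(7/8) = 7/64.
The prior-weighted likelihoods are 1/6 · 3/16 = 1/32, 1/6 · 15/64 = 5/128, 1/6 · 1/4 = 1/24, 1/6 · 15/64 = 5/128, 1/6 · 3/16 = 1/32, 1/6 · 7/64 = 7/384; summing to 77/384.
By Bayes' rule, P(r = 3 | data) = (5/128) / (77/384) = 15/77.

0.195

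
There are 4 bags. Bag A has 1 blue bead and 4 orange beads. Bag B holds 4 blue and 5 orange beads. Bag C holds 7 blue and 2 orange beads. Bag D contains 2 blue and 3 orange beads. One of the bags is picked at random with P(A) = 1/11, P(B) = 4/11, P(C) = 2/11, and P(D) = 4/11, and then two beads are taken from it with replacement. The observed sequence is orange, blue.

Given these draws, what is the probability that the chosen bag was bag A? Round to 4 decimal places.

0.0652

For each hypothesis, P(data | H) works out to: P(data | bag A) = (4/5)(1/5) = 4/25; P(data | bag B) = (5/9)(4/9) = 20/81; P(data | bag C) = (2/9)(7/9) = 14/81; P(data | bag D) = (3/5)(2/5) = 6/25.
Weighting by the prior gives 1/11 · 4/25 = 4/275, 4/11 · 20/81 = 80/891, 2/11 · 14/81 = 28/891, 4/11 · 6/25 = 24/275; summing to 184/825.
Therefore the posterior P(bag A | data) = (4/275) / (184/825) = 3/46.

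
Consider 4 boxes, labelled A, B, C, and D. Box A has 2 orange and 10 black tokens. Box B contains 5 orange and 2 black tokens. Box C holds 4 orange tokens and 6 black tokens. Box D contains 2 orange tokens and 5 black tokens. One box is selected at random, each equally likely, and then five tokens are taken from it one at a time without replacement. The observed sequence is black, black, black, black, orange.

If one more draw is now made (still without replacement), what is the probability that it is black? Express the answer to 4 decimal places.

For each hypothesis, P(data | H) works out to: P(data | box A) = (10/12)(9/11)(8/10)(7/9)(2/8) = 0.10606; P(data | box B) = (2/7)(1/6)(0/5) = 0; P(data | box C) = (6/10)(5/9)(4/8)(3/7)(4/6) = 0.047619; P(data | box D) = (5/7)(4/6)(3/5)(2/4)(2/3) = 0.095238.
The prior-weighted likelihoods are 1/4 · 0.10606 = 0.026515, 1/4 · 0 = 0, 1/4 · 0.047619 = 0.011905, 1/4 · 0.095238 = 0.02381; summing to 0.062229.
Dividing through by the total gives posterior P(box A | data) = 0.42609, P(box B | data) = 0, P(box C | data) = 0.1913, P(box D | data) = 0.38261.
So P(black next | data) = Σ P(black next | H) P(H | data) = (6/7)(0.42609) + (2/5)(0.1913) + (1/2)(0.38261) = 0.63304.

0.6330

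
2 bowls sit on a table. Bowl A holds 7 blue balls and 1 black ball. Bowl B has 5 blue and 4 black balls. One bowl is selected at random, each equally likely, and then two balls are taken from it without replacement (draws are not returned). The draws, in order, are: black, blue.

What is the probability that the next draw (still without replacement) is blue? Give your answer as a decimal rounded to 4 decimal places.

0.7044

Under each hypothesis, the probability of the observed sequence is: P(data | bowl A) = (1/8)(7/7) = 1/8; P(data | bowl B) = (4/9)(5/8) = 5/18.
Weighting by the prior gives 1/2 · 1/8 = 1/16, 1/2 · 5/18 = 5/36; summing to 29/144.
Normalising, the posterior is P(bowl A | data) = 9/29, P(bowl B | data) = 20/29.
The predictive probability is P(blue next | data) = (1)(9/29) + (4/7)(20/29) = 143/203.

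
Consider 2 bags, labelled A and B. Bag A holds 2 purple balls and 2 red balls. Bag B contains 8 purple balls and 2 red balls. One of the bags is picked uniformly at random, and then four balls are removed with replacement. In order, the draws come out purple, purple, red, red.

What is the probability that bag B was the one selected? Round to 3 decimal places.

0.291

The likelihood of the observed sequence under each hypothesis: P(data | bag A) = (2/4)(2/4)(2/4)(2/4) = 0.0625; P(data | bag B) = (8/10)(8/10)(2/10)(2/10) = 0.0256.
Weighting by the prior gives 1/2 · 0.0625 = 0.03125, 1/2 · 0.0256 = 0.0128; summing to 0.04405.
So P(bag B | data) = (0.0128) / (0.04405) = 0.29058.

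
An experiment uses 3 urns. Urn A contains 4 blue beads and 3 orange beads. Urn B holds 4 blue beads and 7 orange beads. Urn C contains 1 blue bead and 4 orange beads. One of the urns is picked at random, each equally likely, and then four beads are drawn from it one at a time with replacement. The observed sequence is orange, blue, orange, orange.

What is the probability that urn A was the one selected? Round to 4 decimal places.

0.1866

For each hypothesis, P(data | H) works out to: P(data | urn A) = (3/7)(4/7)(3/7)(3/7) = 0.044981; P(data | urn B) = (7/11)(4/11)(7/11)(7/11) = 0.093709; P(data | urn C) = (4/5)(1/5)(4/5)(4/5) = 0.1024.
Weighting by the prior gives 1/3 · 0.044981 = 0.014994, 1/3 · 0.093709 = 0.031236, 1/3 · 0.1024 = 0.034133; with total 0.080364.
Hence P(urn A | data) = (0.014994) / (0.080364) = 0.18657.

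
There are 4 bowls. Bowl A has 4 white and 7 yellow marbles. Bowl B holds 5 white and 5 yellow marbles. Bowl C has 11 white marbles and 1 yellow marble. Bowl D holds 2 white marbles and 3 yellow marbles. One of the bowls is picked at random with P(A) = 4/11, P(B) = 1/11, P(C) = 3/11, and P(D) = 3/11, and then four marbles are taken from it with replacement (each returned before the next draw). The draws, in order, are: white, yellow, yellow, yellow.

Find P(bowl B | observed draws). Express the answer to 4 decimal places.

0.0895

For each hypothesis, P(data | H) works out to: P(data | bowl A) = (4/11)(7/11)(7/11)(7/11) = 0.093709; P(data | bowl B) = (5/10)(5/10)(5/10)(5/10) = 0.0625; P(data | bowl C) = (11/12)(1/12)(1/12)(1/12) = 0.00053048; P(data | bowl D) = (2/5)(3/5)(3/5)(3/5) = 0.0864.
Multiplying each by its prior: 4/11 · 0.093709 = 0.034076, 1/11 · 0.0625 = 0.0056818, 3/11 · 0.00053048 = 0.00014468, 3/11 · 0.0864 = 0.023564; these sum to 0.063466.
Therefore the posterior P(bowl B | data) = (0.0056818) / (0.063466) = 0.089525.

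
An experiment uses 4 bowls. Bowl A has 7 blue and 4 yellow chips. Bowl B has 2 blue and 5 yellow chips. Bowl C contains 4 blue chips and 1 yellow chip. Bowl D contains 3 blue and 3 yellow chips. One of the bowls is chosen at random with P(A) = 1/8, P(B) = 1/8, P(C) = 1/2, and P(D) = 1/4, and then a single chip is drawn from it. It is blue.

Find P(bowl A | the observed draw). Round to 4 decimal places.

The likelihood of this draw under each hypothesis: P(data | bowl A) = (7/11) = 7/11; P(data | bowl B) = (2/7) = 2/7; P(data | bowl C) = (4/5) = 4/5; P(data | bowl D) = (3/6) = 1/2.
Weighting by the prior gives 1/8 · 7/11 = 7/88, 1/8 · 2/7 = 1/28, 1/2 · 4/5 = 2/5, 1/4 · 1/2 = 1/8; these sum to 493/770.
By Bayes' rule, P(bowl A | data) = (7/88) / (493/770) = 245/1972.

0.1242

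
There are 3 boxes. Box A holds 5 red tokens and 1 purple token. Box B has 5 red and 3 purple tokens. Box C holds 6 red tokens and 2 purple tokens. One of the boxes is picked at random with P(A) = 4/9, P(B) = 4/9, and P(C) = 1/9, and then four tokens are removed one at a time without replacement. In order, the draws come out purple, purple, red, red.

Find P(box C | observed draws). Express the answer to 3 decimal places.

For each hypothesis, P(data | H) works out to: P(data | box A) = (1/6)(0/5) = 0; P(data | box B) = (3/8)(2/7)(5/6)(4/5) = 1/14; P(data | box C) = (2/8)(1/7)(6/6)(5/5) = 1/28.
The prior-weighted likelihoods are 4/9 · 0 = 0, 4/9 · 1/14 = 2/63, 1/9 · 1/28 = 1/252; with total 1/28.
Hence P(box C | data) = (1/252) / (1/28) = 1/9.

0.111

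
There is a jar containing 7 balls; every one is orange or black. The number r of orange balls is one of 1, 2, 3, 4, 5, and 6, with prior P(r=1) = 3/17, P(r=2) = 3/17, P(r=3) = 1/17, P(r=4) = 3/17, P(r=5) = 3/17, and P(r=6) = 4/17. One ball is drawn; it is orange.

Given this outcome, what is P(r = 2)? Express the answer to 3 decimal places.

Compute the likelihood of this draw for each case: P(data | r = 1) = (1/7) = 1/7; P(data | r = 2) = (2/7) = 2/7; P(data | r = 3) = (3/7) = 3/7; P(data | r = 4) = (4/7) = 4/7; P(data | r = 5) = (5/7) = 5/7; P(data | r = 6) = (6/7) = 6/7.
Multiplying each by its prior: 3/17 · 1/7 = 3/119, 3/17 · 2/7 = 6/119, 1/17 · 3/7 = 3/119, 3/17 · 4/7 = 12/119, 3/17 · 5/7 = 15/119, 4/17 · 6/7 = 24/119; these sum to 9/17.
So P(r = 2 | data) = (6/119) / (9/17) = 2/21.

0.095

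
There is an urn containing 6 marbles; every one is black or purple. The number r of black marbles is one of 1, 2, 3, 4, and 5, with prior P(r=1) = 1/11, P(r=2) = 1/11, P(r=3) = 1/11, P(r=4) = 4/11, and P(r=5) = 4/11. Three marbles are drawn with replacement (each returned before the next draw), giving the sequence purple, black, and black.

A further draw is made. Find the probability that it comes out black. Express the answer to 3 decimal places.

Compute the likelihood of the observed sequence for each case: P(data | r = 1) = (5/6)(1/6)(1/6) = 0.023148; P(data | r = 2) = (4/6)(2/6)(2/6) = 0.074074; P(data | r = 3) = (3/6)(3/6)(3/6) = 0.125; P(data | r = 4) = (2/6)(4/6)(4/6) = 0.14815; P(data | r = 5) = (1/6)(5/6)(5/6) = 0.11574.
Weighting by the prior gives 1/11 · 0.023148 = 0.0021044, 1/11 · 0.074074 = 0.006734, 1/11 · 0.125 = 0.011364, 4/11 · 0.14815 = 0.053872, 4/11 · 0.11574 = 0.042088; with total 0.11616.
The posterior is then P(r = 1 | data) = 0.018116, P(r = 2 | data) = 0.057971, P(r = 3 | data) = 0.097826, P(r = 4 | data) = 0.46377, P(r = 5 | data) = 0.36232.
So P(black next | data) = Σ P(black next | H) P(H | data) = (1/6)(0.018116) + (1/3)(0.057971) + (1/2)(0.097826) + (2/3)(0.46377) + (5/6)(0.36232) = 0.68237.

0.682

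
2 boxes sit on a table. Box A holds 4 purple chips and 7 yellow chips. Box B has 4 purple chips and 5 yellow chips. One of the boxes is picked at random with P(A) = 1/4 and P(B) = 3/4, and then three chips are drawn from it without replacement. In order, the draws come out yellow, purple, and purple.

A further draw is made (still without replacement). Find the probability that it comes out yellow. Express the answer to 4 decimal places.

0.6827

For each hypothesis, P(data | H) works out to: P(data | box A) = (7/11)(4/10)(3/9) = 0.084848; P(data | box B) = (5/9)(4/8)(3/7) = 0.11905.
Weighting by the prior gives 1/4 · 0.084848 = 0.021212, 3/4 · 0.11905 = 0.089286; these sum to 0.1105.
The posterior is then P(box A | data) = 0.19197, P(box B | data) = 0.80803.
So P(yellow next | data) = Σ P(yellow next | H) P(H | data) = (3/4)(0.19197) + (2/3)(0.80803) = 0.68266.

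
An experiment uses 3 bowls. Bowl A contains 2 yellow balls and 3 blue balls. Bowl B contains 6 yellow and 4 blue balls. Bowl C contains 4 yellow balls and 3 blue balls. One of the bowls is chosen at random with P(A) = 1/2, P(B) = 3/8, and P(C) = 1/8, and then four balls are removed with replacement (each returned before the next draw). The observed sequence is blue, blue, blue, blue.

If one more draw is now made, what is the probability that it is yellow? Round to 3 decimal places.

0.434

For each hypothesis, P(data | H) works out to: P(data | bowl A) = (3/5)(3/5)(3/5)(3/5) = 0.1296; P(data | bowl B) = (4/10)(4/10)(4/10)(4/10) = 0.0256; P(data | bowl C) = (3/7)(3/7)(3/7)(3/7) = 0.033736.
Weighting by the prior gives 1/2 · 0.1296 = 0.0648, 3/8 · 0.0256 = 0.0096, 1/8 · 0.033736 = 0.004217; summing to 0.078617.
Dividing through by the total gives posterior P(bowl A | data) = 0.82425, P(bowl B | data) = 0.12211, P(bowl C | data) = 0.05364.
So P(yellow next | data) = Σ P(yellow next | H) P(H | data) = (2/5)(0.82425) + (3/5)(0.12211) + (4/7)(0.05364) = 0.43362.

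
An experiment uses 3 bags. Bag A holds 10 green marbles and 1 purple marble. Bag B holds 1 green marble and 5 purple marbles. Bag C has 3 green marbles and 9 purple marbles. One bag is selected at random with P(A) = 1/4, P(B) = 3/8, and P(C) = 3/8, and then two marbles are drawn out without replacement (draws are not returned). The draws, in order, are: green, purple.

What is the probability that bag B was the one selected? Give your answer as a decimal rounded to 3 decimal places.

0.386

The likelihood of the observed sequence under each hypothesis: P(data | bag A) = (10/11)(1/10) = 1/11; P(data | bag B) = (1/6)(5/5) = 1/6; P(data | bag C) = (3/12)(9/11) = 9/44.
Weighting by the prior gives 1/4 · 1/11 = 1/44, 3/8 · 1/6 = 1/16, 3/8 · 9/44 = 27/352; summing to 57/352.
Hence P(bag B | data) = (1/16) / (57/352) = 22/57.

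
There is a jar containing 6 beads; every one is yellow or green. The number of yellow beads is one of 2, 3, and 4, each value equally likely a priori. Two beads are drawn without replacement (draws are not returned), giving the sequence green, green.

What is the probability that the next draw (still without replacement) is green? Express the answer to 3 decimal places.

0.375

Compute the likelihood of the observed sequence for each case: P(data | r = 2) = (4/6)(3/5) = 2/5; P(data | r = 3) = (3/6)(2/5) = 1/5; P(data | r = 4) = (2/6)(1/5) = 1/15.
The prior-weighted likelihoods are 1/3 · 2/5 = 2/15, 1/3 · 1/5 = 1/15, 1/3 · 1/15 = 1/45; summing to 2/9.
Normalising, the posterior is P(r = 2 | data) = 3/5, P(r = 3 | data) = 3/10, P(r = 4 | data) = 1/10.
So P(green next | data) = Σ P(green next | H) P(H | data) = (1/2)(3/5) + (1/4)(3/10) + (0)(1/10) = 3/8.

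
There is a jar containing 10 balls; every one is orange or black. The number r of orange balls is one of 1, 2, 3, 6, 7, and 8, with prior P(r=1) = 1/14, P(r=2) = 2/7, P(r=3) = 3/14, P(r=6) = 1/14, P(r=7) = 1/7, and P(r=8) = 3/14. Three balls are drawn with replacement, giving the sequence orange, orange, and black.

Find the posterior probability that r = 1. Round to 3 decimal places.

For each hypothesis, P(data | H) works out to: P(data | r = 1) = (1/10)(1/10)(9/10) = 0.009; P(data | r = 2) = (2/10)(2/10)(8/10) = 0.032; P(data | r = 3) = (3/10)(3/10)(7/10) = 0.063; P(data | r = 6) = (6/10)(6/10)(4/10) = 0.144; P(data | r = 7) = (7/10)(7/10)(3/10) = 0.147; P(data | r = 8) = (8/10)(8/10)(2/10) = 0.128.
Multiplying each by its prior: 1/14 · 0.009 = 0.00064286, 2/7 · 0.032 = 0.0091429, 3/14 · 0.063 = 0.0135, 1/14 · 0.144 = 0.010286, 1/7 · 0.147 = 0.021, 3/14 · 0.128 = 0.027429; summing to 0.082.
So P(r = 1 | data) = (0.00064286) / (0.082) = 0.0078397.

0.008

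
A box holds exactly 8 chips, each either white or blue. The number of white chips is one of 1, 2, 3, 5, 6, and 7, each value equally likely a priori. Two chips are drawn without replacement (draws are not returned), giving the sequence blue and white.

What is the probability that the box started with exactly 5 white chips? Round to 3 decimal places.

0.221

The likelihood of the observed sequence under each hypothesis: P(data | r = 1) = (7/8)(1/7) = 1/8; P(data | r = 2) = (6/8)(2/7) = 3/14; P(data | r = 3) = (5/8)(3/7) = 15/56; P(data | r = 5) = (3/8)(5/7) = 15/56; P(data | r = 6) = (2/8)(6/7) = 3/14; P(data | r = 7) = (1/8)(7/7) = 1/8.
The prior-weighted likelihoods are 1/6 · 1/8 = 1/48, 1/6 · 3/14 = 1/28, 1/6 · 15/56 = 5/112, 1/6 · 15/56 = 5/112, 1/6 · 3/14 = 1/28, 1/6 · 1/8 = 1/48; summing to 17/84.
So P(r = 5 | data) = (5/112) / (17/84) = 15/68.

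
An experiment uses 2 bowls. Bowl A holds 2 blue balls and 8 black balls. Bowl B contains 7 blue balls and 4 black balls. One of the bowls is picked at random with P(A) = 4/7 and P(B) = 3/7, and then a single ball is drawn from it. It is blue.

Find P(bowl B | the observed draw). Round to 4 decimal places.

0.7047

Under each hypothesis, the probability of this draw is: P(data | bowl A) = (2/10) = 1/5; P(data | bowl B) = (7/11) = 7/11.
Multiplying each by its prior: 4/7 · 1/5 = 4/35, 3/7 · 7/11 = 3/11; with total 149/385.
By Bayes' rule, P(bowl B | data) = (3/11) / (149/385) = 105/149.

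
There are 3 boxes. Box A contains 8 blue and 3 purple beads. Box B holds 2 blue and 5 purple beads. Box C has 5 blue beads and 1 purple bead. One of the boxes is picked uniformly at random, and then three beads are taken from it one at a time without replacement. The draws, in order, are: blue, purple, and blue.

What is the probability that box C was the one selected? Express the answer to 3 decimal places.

The likelihood of the observed sequence under each hypothesis: P(data | box A) = (8/11)(3/10)(7/9) = 0.1697; P(data | box B) = (2/7)(5/6)(1/5) = 0.047619; P(data | box C) = (5/6)(1/5)(4/4) = 0.16667.
Multiplying each by its prior: 1/3 · 0.1697 = 0.056566, 1/3 · 0.047619 = 0.015873, 1/3 · 0.16667 = 0.055556; these sum to 0.12799.
So P(box C | data) = (0.055556) / (0.12799) = 0.43405.

0.434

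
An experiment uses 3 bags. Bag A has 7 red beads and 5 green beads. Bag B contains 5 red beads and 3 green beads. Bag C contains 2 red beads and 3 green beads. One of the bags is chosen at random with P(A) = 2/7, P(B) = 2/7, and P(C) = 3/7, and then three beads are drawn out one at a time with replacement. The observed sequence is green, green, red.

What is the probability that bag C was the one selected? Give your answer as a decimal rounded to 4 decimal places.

The likelihood of the observed sequence under each hypothesis: P(data | bag A) = (5/12)(5/12)(7/12) = 0.10127; P(data | bag B) = (3/8)(3/8)(5/8) = 0.087891; P(data | bag C) = (3/5)(3/5)(2/5) = 0.144.
The prior-weighted likelihoods are 2/7 · 0.10127 = 0.028935, 2/7 · 0.087891 = 0.025112, 3/7 · 0.144 = 0.061714; summing to 0.11576.
By Bayes' rule, P(bag C | data) = (0.061714) / (0.11576) = 0.53312.

0.5331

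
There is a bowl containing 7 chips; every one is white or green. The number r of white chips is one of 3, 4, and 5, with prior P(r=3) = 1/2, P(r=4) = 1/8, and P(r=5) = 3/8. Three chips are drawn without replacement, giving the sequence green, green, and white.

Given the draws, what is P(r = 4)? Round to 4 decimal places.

0.1212

Compute the likelihood of the observed sequence for each case: P(data | r = 3) = (4/7)(3/6)(3/5) = 6/35; P(data | r = 4) = (3/7)(2/6)(4/5) = 4/35; P(data | r = 5) = (2/7)(1/6)(5/5) = 1/21.
Weighting by the prior gives 1/2 · 6/35 = 3/35, 1/8 · 4/35 = 1/70, 3/8 · 1/21 = 1/56; with total 33/280.
Therefore the posterior P(r = 4 | data) = (1/70) / (33/280) = 4/33.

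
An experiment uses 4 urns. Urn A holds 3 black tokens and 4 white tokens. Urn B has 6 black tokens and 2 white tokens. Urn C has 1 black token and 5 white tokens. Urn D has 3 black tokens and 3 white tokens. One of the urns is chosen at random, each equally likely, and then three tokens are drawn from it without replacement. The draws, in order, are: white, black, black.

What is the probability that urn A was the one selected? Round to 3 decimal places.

0.258

Under each hypothesis, the probability of the observed sequence is: P(data | urn A) = (4/7)(3/6)(2/5) = 4/35; P(data | urn B) = (2/8)(6/7)(5/6) = 5/28; P(data | urn C) = (5/6)(1/5)(0/4) = 0; P(data | urn D) = (3/6)(3/5)(2/4) = 3/20.
Weighting by the prior gives 1/4 · 4/35 = 1/35, 1/4 · 5/28 = 5/112, 1/4 · 0 = 0, 1/4 · 3/20 = 3/80; with total 31/280.
Hence P(urn A | data) = (1/35) / (31/280) = 8/31.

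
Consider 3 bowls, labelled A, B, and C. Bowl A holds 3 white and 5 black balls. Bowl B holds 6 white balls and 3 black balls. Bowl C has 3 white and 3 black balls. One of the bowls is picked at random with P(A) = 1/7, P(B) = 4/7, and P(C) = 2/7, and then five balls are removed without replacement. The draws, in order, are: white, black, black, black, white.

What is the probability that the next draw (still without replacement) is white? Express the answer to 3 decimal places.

0.822

The likelihood of the observed sequence under each hypothesis: P(data | bowl A) = (3/8)(5/7)(4/6)(3/5)(2/4) = 0.053571; P(data | bowl B) = (6/9)(3/8)(2/7)(1/6)(5/5) = 0.011905; P(data | bowl C) = (3/6)(3/5)(2/4)(1/3)(2/2) = 0.05.
Multiplying each by its prior: 1/7 · 0.053571 = 0.0076531, 4/7 · 0.011905 = 0.0068027, 2/7 · 0.05 = 0.014286; summing to 0.028741.
The posterior is then P(bowl A | data) = 0.26627, P(bowl B | data) = 0.23669, P(bowl C | data) = 0.49704.
So P(white next | data) = Σ P(white next | H) P(H | data) = (1/3)(0.26627) + (1)(0.23669) + (1)(0.49704) = 0.82249.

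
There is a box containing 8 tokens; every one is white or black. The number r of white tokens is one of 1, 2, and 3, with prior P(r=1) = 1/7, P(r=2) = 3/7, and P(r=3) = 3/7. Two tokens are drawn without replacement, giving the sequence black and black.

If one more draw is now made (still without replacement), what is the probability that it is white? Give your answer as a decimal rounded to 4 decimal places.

0.3490

Compute the likelihood of the observed sequence for each case: P(data | r = 1) = (7/8)(6/7) = 3/4; P(data | r = 2) = (6/8)(5/7) = 15/28; P(data | r = 3) = (5/8)(4/7) = 5/14.
Multiplying each by its prior: 1/7 · 3/4 = 3/28, 3/7 · 15/28 = 45/196, 3/7 · 5/14 = 15/98; with total 24/49.
Normalising, the posterior is P(r = 1 | data) = 7/32, P(r = 2 | data) = 15/32, P(r = 3 | data) = 5/16.
So P(white next | data) = Σ P(white next | H) P(H | data) = (1/6)(7/32) + (1/3)(15/32) + (1/2)(5/16) = 67/192.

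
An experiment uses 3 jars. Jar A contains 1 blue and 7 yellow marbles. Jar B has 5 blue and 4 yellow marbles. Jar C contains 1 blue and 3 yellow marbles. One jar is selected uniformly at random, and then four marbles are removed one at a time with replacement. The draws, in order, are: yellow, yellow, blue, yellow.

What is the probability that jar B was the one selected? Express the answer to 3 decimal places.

Under each hypothesis, the probability of the observed sequence is: P(data | jar A) = (7/8)(7/8)(1/8)(7/8) = 0.08374; P(data | jar B) = (4/9)(4/9)(5/9)(4/9) = 0.048773; P(data | jar C) = (3/4)(3/4)(1/4)(3/4) = 0.10547.
The prior-weighted likelihoods are 1/3 · 0.08374 = 0.027913, 1/3 · 0.048773 = 0.016258, 1/3 · 0.10547 = 0.035156; with total 0.079327.
By Bayes' rule, P(jar B | data) = (0.016258) / (0.079327) = 0.20494.

0.205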